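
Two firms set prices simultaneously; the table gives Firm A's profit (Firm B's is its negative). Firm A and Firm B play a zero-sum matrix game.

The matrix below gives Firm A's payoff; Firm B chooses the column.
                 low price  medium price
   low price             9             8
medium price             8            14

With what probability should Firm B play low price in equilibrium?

Row minima are 8 and 8, so Firm A's maximin is 8; column maxima are 9 and 14, so Firm B's minimax is 9. These differ, so the equilibrium is in mixed strategies.
Let Firm B play low price with probability q. Firm A is indifferent when 9q + 8(1−q) = 8q + 14(1−q), giving q = 6/7.

6/7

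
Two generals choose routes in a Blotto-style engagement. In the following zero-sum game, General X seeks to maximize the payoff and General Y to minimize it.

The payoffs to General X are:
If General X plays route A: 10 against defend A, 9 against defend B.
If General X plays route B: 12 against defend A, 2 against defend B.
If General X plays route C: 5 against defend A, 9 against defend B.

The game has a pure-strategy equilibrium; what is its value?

Row minima: 9, 2, 5 → General X's maximin is 9.
Column maxima: 12, 9 → General Y's minimax is 9.
They coincide at (route A, defend B), so the value is 9.

9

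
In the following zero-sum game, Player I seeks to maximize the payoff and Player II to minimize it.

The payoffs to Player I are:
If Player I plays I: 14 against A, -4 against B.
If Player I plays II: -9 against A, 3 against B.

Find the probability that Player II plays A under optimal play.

Row minima are -4 and -9, so Player I's maximin is -4; column maxima are 14 and 3, so Player II's minimax is 3. These differ, so the equilibrium is in mixed strategies.
Let Player II play A with probability q. Player I is indifferent when 14q − 4(1−q) = −9q + 3(1−q), giving q = 7/30.

7/30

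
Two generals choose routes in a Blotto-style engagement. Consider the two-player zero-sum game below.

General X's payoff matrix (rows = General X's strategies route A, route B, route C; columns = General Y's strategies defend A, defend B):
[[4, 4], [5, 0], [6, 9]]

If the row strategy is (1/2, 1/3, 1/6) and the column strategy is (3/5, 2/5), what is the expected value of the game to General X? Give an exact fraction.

Against (3/5, 2/5), each row's expected payoff is route A: 4; route B: 3; route C: 36/5.
Taking the (1/2, 1/3, 1/6)-weighted average: (1/2)·(4) + (1/3)·(3) + (1/6)·(36/5) = 21/5.

21/5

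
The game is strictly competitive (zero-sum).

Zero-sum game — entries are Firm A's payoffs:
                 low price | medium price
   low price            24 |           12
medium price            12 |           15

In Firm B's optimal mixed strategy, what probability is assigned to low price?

1/5

Row minima are 12 and 12, so Firm A's maximin is 12; column maxima are 24 and 15, so Firm B's minimax is 15. These differ, so the equilibrium is in mixed strategies.
Let Firm B play low price with probability q. Firm A is indifferent when 24q + 12(1−q) = 12q + 15(1−q), giving q = 1/5.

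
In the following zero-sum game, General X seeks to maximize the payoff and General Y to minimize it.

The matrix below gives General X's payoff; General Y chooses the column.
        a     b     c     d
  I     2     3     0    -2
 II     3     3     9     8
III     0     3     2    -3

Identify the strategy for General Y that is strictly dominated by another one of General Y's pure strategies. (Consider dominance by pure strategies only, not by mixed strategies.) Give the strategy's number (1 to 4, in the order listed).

3

General Y prefers columns that give General X less. Compare c with d: -2 < 0, 8 < 9, -3 < 2.
So d strictly dominates c for General Y; c is strictly dominated.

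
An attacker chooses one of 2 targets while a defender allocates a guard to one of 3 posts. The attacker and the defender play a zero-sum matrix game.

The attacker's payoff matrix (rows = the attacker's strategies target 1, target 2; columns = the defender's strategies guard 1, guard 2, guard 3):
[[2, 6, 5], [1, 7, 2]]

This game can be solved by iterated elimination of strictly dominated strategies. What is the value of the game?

2

Column guard 3 is strictly dominated by guard 1 for the defender (2<5, 1<2); eliminate guard 3.
Column guard 2 is strictly dominated by guard 1 for the defender (2<6, 1<7); eliminate guard 2.
Row target 2 is strictly dominated by row target 1 (2>1); eliminate target 2.
Only (target 1, guard 1) remains, with payoff 2.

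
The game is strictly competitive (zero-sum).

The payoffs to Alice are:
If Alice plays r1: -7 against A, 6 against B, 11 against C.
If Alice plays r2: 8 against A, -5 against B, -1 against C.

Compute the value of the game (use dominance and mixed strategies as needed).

1/2

Column C is strictly dominated by B for Bob (it gives Alice more in every row).
The remaining 2×2 game on (r1, r2) × (A, B) has no saddle point. Let Alice play r1 with probability p; indifference gives −7p + 8(1−p) = 6p − 5(1−p), so p = 1/2.
Similarly Bob's optimal q on A is 11/26, and the value is -7·(11/26) + (6)·(15/26) = 1/2.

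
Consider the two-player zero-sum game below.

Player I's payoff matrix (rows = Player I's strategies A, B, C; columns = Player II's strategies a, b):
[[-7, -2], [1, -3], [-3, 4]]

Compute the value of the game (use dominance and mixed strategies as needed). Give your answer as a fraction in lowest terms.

Row A is strictly dominated by row C, so Player I never plays it.
The remaining 2×2 game on (B, C) × (a, b) has no saddle point. Let Player I play B with probability p; indifference gives p − 3(1−p) = −3p + 4(1−p), so p = 7/11.
Similarly Player II's optimal q on a is 7/11, and the value is 1·(7/11) + (-3)·(4/11) = -5/11.

-5/11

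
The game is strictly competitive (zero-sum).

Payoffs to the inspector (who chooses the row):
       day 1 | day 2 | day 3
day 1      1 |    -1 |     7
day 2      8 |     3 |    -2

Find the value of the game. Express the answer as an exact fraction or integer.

19/13

Column day 1 is strictly dominated by day 2 for the inspectee (it gives the inspector more in every row).
The remaining 2×2 game on (day 1, day 2) × (day 2, day 3) has no saddle point. Let the inspector play day 1 with probability p; indifference gives −p + 3(1−p) = 7p − 2(1−p), so p = 5/13.
Similarly the inspectee's optimal q on day 2 is 9/13, and the value is -1·(9/13) + (7)·(4/13) = 19/13.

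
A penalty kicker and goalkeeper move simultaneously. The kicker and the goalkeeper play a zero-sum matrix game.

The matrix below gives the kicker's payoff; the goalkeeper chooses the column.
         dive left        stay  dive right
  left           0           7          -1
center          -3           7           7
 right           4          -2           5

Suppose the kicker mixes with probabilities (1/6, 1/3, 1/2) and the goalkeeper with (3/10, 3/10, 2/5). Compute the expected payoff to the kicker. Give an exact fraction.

35/12

Against (3/10, 3/10, 2/5), each row's expected payoff is left: 17/10; center: 4; right: 13/5.
Taking the (1/6, 1/3, 1/2)-weighted average: (1/6)·(17/10) + (1/3)·(4) + (1/2)·(13/5) = 35/12.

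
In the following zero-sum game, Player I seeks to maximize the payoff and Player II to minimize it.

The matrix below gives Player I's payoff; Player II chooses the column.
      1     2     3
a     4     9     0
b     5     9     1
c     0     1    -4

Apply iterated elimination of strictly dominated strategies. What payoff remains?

Row c is strictly dominated by row a (4>0, 9>1, 0>-4); eliminate c.
Column 2 is strictly dominated by 1 for Player II (4<9, 5<9); eliminate 2.
Column 1 is strictly dominated by 3 for Player II (0<4, 1<5); eliminate 1.
Row a is strictly dominated by row b (1>0); eliminate a.
Only (b, 3) remains, with payoff 1.

1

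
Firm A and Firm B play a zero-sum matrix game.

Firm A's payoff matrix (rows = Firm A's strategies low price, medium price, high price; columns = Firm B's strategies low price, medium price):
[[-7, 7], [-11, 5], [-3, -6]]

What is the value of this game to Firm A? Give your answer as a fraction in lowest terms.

Row medium price is strictly dominated by row low price, so Firm A never plays it.
The remaining 2×2 game on (low price, high price) × (low price, medium price) has no saddle point. Let Firm A play low price with probability p; indifference gives −7p − 3(1−p) = 7p − 6(1−p), so p = 3/17.
Similarly Firm B's optimal q on low price is 13/17, and the value is -7·(13/17) + (7)·(4/17) = -63/17.

-63/17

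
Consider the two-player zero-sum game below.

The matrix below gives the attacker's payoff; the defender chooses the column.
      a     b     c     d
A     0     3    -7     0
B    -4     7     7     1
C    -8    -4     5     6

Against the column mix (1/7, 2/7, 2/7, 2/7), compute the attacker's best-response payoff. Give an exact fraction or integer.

26/7

A: (0)·(1/7) + (3)·(2/7) + (-7)·(2/7) + (0)·(2/7) = -8/7.
B: (-4)·(1/7) + (7)·(2/7) + (7)·(2/7) + (1)·(2/7) = 26/7.
C: (-8)·(1/7) + (-4)·(2/7) + (5)·(2/7) + (6)·(2/7) = 6/7.
The best pure response is B with expected payoff 26/7.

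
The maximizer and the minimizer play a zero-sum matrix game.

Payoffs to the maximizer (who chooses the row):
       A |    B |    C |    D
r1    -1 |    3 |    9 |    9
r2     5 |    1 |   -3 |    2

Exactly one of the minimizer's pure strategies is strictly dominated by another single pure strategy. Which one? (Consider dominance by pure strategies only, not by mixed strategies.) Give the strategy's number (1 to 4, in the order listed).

The minimizer prefers columns that give the maximizer less. Compare D with B: 3 < 9, 1 < 2.
So B strictly dominates D for the minimizer; D is strictly dominated.

4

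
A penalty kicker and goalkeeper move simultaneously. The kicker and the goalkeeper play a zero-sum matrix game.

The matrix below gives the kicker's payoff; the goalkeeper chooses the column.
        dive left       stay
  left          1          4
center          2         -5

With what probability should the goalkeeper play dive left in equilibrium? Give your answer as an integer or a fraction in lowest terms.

Row minima are 1 and -5, so the kicker's maximin is 1; column maxima are 2 and 4, so the goalkeeper's minimax is 2. These differ, so the equilibrium is in mixed strategies.
Let the goalkeeper play dive left with probability q. The kicker is indifferent when q + 4(1−q) = 2q − 5(1−q), giving q = 9/10.

9/10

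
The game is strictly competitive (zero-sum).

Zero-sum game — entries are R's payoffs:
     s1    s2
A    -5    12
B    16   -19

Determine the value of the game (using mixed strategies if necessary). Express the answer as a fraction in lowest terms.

97/52

Row minima are -5 and -19, so R's maximin is -5; column maxima are 16 and 12, so C's minimax is 12. These differ, so the equilibrium is in mixed strategies.
Let R play A with probability p. C is indifferent when −5p + 16(1−p) = 12p − 19(1−p), giving p = 35/52.
Let C play s1 with probability q. R is indifferent when −5q + 12(1−q) = 16q − 19(1−q), giving q = 31/52.
The value is -5·(31/52) + (12)·(21/52) = 97/52.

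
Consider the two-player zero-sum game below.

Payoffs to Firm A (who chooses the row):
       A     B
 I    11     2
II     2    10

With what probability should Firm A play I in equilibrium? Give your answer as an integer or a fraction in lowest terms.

8/17

Row minima are 2 and 2, so Firm A's maximin is 2; column maxima are 11 and 10, so Firm B's minimax is 10. These differ, so the equilibrium is in mixed strategies.
Let Firm A play I with probability p. Firm B is indifferent when 11p + 2(1−p) = 2p + 10(1−p), giving p = 8/17.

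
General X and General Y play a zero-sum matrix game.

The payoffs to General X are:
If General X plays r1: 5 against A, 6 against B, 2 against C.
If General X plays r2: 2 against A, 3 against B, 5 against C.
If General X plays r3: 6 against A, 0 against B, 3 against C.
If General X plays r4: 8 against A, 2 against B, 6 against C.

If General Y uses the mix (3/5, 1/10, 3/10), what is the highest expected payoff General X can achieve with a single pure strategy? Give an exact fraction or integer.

34/5

r1: (5)·(3/5) + (6)·(1/10) + (2)·(3/10) = 21/5.
r2: (2)·(3/5) + (3)·(1/10) + (5)·(3/10) = 3.
r3: (6)·(3/5) + (0)·(1/10) + (3)·(3/10) = 9/2.
r4: (8)·(3/5) + (2)·(1/10) + (6)·(3/10) = 34/5.
The best pure response is r4 with expected payoff 34/5.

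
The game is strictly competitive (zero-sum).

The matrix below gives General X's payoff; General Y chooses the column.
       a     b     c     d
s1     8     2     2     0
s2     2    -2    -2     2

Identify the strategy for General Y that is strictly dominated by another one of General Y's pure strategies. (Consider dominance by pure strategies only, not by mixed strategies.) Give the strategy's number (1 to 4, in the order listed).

General Y prefers columns that give General X less. Compare a with b: 2 < 8, -2 < 2.
So b strictly dominates a for General Y; a is strictly dominated.

1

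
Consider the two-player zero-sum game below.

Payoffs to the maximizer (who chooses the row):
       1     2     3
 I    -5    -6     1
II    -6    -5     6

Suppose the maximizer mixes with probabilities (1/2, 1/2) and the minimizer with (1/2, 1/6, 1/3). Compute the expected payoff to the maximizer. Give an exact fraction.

Against (1/2, 1/6, 1/3), each row's expected payoff is I: -19/6; II: -11/6.
Taking the (1/2, 1/2)-weighted average: (1/2)·(-19/6) + (1/2)·(-11/6) = -5/2.

-5/2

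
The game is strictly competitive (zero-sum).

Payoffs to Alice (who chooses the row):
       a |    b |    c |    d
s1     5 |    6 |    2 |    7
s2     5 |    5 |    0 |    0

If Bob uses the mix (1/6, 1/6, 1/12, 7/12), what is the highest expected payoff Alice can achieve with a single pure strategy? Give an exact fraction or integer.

s1: (5)·(1/6) + (6)·(1/6) + (2)·(1/12) + (7)·(7/12) = 73/12.
s2: (5)·(1/6) + (5)·(1/6) + (0)·(1/12) + (0)·(7/12) = 5/3.
The best pure response is s1 with expected payoff 73/12.

73/12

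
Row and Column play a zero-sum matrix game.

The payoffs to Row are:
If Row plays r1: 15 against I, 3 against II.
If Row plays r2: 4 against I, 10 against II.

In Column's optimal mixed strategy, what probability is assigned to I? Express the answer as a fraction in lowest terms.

7/18

Row minima are 3 and 4, so Row's maximin is 4; column maxima are 15 and 10, so Column's minimax is 10. These differ, so the equilibrium is in mixed strategies.
Let Column play I with probability q. Row is indifferent when 15q + 3(1−q) = 4q + 10(1−q), giving q = 7/18.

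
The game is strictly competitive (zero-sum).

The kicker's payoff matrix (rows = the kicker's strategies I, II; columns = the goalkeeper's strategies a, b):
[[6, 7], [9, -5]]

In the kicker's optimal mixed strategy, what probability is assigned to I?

Row minima are 6 and -5, so the kicker's maximin is 6; column maxima are 9 and 7, so the goalkeeper's minimax is 7. These differ, so the equilibrium is in mixed strategies.
Let the kicker play I with probability p. The goalkeeper is indifferent when 6p + 9(1−p) = 7p − 5(1−p), giving p = 14/15.

14/15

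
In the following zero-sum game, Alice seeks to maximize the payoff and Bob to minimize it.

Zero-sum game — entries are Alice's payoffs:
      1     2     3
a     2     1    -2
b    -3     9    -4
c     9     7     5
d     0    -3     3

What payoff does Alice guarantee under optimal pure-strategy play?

Row minima: -2, -4, 5, -3 → Alice's maximin is 5.
Column maxima: 9, 9, 5 → Bob's minimax is 5.
They coincide at (c, 3), so the value is 5.

5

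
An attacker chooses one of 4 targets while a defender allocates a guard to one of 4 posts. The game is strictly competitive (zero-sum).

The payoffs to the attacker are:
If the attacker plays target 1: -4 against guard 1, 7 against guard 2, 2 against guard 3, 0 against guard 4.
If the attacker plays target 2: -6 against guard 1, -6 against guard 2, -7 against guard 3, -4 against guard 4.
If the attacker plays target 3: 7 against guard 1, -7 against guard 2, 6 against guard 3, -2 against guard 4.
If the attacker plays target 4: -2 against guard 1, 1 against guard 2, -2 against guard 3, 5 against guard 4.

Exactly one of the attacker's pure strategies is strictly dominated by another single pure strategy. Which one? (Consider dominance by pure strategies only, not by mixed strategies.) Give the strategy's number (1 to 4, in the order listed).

Compare target 2 with target 1: -4 > -6, 7 > -6, 2 > -7, 0 > -4.
So target 1 strictly dominates target 2 for the attacker; target 2 is strictly dominated.

2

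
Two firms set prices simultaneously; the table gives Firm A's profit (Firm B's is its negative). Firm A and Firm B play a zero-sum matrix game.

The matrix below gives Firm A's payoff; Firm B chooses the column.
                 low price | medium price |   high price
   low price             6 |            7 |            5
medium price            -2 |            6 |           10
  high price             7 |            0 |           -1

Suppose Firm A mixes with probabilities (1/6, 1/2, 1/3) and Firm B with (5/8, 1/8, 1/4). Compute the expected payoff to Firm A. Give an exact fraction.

161/48

Against (5/8, 1/8, 1/4), each row's expected payoff is low price: 47/8; medium price: 2; high price: 33/8.
Taking the (1/6, 1/2, 1/3)-weighted average: (1/6)·(47/8) + (1/2)·(2) + (1/3)·(33/8) = 161/48.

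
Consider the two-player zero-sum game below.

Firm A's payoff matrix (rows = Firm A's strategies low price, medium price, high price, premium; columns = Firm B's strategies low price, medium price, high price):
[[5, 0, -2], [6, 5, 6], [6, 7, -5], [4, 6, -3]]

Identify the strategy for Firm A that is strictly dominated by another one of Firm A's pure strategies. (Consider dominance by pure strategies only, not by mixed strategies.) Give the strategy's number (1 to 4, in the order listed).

Compare low price with medium price: 6 > 5, 5 > 0, 6 > -2.
So medium price strictly dominates low price for Firm A; low price is strictly dominated.

1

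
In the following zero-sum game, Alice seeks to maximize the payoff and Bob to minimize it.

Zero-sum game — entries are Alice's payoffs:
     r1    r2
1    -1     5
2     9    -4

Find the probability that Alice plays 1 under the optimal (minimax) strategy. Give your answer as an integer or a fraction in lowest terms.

13/19

Row minima are -1 and -4, so Alice's maximin is -1; column maxima are 9 and 5, so Bob's minimax is 5. These differ, so the equilibrium is in mixed strategies.
Let Alice play 1 with probability p. Bob is indifferent when −p + 9(1−p) = 5p − 4(1−p), giving p = 13/19.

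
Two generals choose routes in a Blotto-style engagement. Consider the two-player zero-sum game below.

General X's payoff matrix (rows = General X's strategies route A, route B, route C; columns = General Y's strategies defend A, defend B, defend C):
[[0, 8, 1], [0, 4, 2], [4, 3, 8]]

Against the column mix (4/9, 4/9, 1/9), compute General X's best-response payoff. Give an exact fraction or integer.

route A: (0)·(4/9) + (8)·(4/9) + (1)·(1/9) = 11/3.
route B: (0)·(4/9) + (4)·(4/9) + (2)·(1/9) = 2.
route C: (4)·(4/9) + (3)·(4/9) + (8)·(1/9) = 4.
The best pure response is route C with expected payoff 4.

4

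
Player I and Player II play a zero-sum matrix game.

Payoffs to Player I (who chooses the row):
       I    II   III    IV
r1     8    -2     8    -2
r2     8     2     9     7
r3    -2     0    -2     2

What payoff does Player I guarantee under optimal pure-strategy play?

Row minima: -2, 2, -2 → Player I's maximin is 2.
Column maxima: 8, 2, 9, 7 → Player II's minimax is 2.
They coincide at (r2, II), so the value is 2.

2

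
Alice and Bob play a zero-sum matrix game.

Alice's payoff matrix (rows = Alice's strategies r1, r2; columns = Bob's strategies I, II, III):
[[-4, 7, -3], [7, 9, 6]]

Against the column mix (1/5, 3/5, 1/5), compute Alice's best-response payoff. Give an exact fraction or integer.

8

r1: (-4)·(1/5) + (7)·(3/5) + (-3)·(1/5) = 14/5.
r2: (7)·(1/5) + (9)·(3/5) + (6)·(1/5) = 8.
The best pure response is r2 with expected payoff 8.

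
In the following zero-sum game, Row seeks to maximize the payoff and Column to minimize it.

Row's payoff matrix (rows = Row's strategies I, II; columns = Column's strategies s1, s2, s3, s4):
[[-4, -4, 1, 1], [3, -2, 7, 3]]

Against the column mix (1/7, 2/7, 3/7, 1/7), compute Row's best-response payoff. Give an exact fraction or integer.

23/7

I: (-4)·(1/7) + (-4)·(2/7) + (1)·(3/7) + (1)·(1/7) = -8/7.
II: (3)·(1/7) + (-2)·(2/7) + (7)·(3/7) + (3)·(1/7) = 23/7.
The best pure response is II with expected payoff 23/7.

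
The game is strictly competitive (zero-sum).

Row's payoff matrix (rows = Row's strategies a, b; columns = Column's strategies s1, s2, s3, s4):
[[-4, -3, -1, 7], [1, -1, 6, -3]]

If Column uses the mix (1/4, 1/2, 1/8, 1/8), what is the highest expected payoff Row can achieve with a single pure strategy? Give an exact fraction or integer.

a: (-4)·(1/4) + (-3)·(1/2) + (-1)·(1/8) + (7)·(1/8) = -7/4.
b: (1)·(1/4) + (-1)·(1/2) + (6)·(1/8) + (-3)·(1/8) = 1/8.
The best pure response is b with expected payoff 1/8.

1/8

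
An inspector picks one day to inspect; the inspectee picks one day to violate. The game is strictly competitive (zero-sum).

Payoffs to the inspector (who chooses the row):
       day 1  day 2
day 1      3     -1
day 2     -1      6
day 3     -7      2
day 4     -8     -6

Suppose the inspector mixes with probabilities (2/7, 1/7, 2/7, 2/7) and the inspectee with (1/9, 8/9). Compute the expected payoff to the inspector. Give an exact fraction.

Against (1/9, 8/9), each row's expected payoff is day 1: -5/9; day 2: 47/9; day 3: 1; day 4: -56/9.
Taking the (2/7, 1/7, 2/7, 2/7)-weighted average: (2/7)·(-5/9) + (1/7)·(47/9) + (2/7)·(1) + (2/7)·(-56/9) = -19/21.

-19/21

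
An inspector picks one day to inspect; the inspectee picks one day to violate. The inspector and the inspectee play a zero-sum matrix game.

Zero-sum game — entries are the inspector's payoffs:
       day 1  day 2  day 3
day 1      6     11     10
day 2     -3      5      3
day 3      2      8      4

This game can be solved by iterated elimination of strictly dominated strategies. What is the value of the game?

6

Row day 2 is strictly dominated by row day 1 (6>-3, 11>5, 10>3); eliminate day 2.
Column day 3 is strictly dominated by day 1 for the inspectee (6<10, 2<4); eliminate day 3.
Row day 3 is strictly dominated by row day 1 (6>2, 11>8); eliminate day 3.
Column day 2 is strictly dominated by day 1 for the inspectee (6<11); eliminate day 2.
Only (day 1, day 1) remains, with payoff 6.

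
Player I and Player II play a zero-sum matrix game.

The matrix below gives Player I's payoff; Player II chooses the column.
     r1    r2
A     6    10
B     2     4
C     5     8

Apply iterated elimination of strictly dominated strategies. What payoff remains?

6

Row B is strictly dominated by row A (6>2, 10>4); eliminate B.
Row C is strictly dominated by row A (6>5, 10>8); eliminate C.
Column r2 is strictly dominated by r1 for Player II (6<10); eliminate r2.
Only (A, r1) remains, with payoff 6.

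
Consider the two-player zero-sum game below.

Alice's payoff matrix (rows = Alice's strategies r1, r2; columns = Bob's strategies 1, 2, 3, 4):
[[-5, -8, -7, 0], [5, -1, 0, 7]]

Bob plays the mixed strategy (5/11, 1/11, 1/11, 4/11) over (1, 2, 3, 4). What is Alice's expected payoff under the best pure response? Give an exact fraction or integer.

r1: (-5)·(5/11) + (-8)·(1/11) + (-7)·(1/11) + (0)·(4/11) = -40/11.
r2: (5)·(5/11) + (-1)·(1/11) + (0)·(1/11) + (7)·(4/11) = 52/11.
The best pure response is r2 with expected payoff 52/11.

52/11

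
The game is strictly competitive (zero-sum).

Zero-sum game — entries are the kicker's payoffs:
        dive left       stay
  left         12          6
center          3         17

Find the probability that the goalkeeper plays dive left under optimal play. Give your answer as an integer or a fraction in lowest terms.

11/20

Row minima are 6 and 3, so the kicker's maximin is 6; column maxima are 12 and 17, so the goalkeeper's minimax is 12. These differ, so the equilibrium is in mixed strategies.
Let the goalkeeper play dive left with probability q. The kicker is indifferent when 12q + 6(1−q) = 3q + 17(1−q), giving q = 11/20.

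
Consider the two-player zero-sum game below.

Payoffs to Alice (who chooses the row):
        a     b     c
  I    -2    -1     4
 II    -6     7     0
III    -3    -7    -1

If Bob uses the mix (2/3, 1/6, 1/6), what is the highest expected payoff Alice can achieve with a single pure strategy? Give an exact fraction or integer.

-5/6

I: (-2)·(2/3) + (-1)·(1/6) + (4)·(1/6) = -5/6.
II: (-6)·(2/3) + (7)·(1/6) + (0)·(1/6) = -17/6.
III: (-3)·(2/3) + (-7)·(1/6) + (-1)·(1/6) = -10/3.
The best pure response is I with expected payoff -5/6.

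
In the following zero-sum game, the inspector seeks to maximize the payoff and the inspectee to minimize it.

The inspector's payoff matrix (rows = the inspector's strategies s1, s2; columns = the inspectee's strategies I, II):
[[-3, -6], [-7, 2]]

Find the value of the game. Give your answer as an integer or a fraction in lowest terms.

-4

Row minima are -6 and -7, so the inspector's maximin is -6; column maxima are -3 and 2, so the inspectee's minimax is -3. These differ, so the equilibrium is in mixed strategies.
Let the inspector play s1 with probability p. The inspectee is indifferent when −3p − 7(1−p) = −6p + 2(1−p), giving p = 3/4.
Let the inspectee play I with probability q. The inspector is indifferent when −3q − 6(1−q) = −7q + 2(1−q), giving q = 2/3.
The value is -3·(2/3) + (-6)·(1/3) = -4.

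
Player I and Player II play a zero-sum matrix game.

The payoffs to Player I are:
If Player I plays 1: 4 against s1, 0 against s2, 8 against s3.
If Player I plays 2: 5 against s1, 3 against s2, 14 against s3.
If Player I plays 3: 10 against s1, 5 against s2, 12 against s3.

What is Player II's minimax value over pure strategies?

5

The worst case (largest entry) in each column is s1: 10, s2: 5, s3: 14.
The best (smallest) of these is 5.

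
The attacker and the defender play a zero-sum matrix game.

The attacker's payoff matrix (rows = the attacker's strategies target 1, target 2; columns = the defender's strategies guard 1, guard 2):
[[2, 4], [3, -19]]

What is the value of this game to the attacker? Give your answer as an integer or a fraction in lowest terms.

25/12

Row minima are 2 and -19, so the attacker's maximin is 2; column maxima are 3 and 4, so the defender's minimax is 3. These differ, so the equilibrium is in mixed strategies.
Let the attacker play target 1 with probability p. The defender is indifferent when 2p + 3(1−p) = 4p − 19(1−p), giving p = 11/12.
Let the defender play guard 1 with probability q. The attacker is indifferent when 2q + 4(1−q) = 3q − 19(1−q), giving q = 23/24.
The value is 2·(23/24) + (4)·(1/24) = 25/12.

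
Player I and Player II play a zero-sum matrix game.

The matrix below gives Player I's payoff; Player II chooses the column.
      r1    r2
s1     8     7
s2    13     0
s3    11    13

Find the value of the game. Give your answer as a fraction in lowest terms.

169/15

Row s1 is strictly dominated by row s3, so Player I never plays it.
The remaining 2×2 game on (s2, s3) × (r1, r2) has no saddle point. Let Player I play s2 with probability p; indifference gives 13p + 11(1−p) = 13(1−p), so p = 2/15.
Similarly Player II's optimal q on r1 is 13/15, and the value is 13·(13/15) + (0)·(2/15) = 169/15.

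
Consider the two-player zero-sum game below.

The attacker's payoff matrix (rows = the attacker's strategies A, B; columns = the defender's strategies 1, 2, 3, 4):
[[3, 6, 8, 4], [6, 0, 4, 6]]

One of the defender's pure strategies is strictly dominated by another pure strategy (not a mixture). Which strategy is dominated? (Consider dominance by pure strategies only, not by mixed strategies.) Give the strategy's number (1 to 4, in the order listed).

3

The defender prefers columns that give the attacker less. Compare 3 with 2: 6 < 8, 0 < 4.
So 2 strictly dominates 3 for the defender; 3 is strictly dominated.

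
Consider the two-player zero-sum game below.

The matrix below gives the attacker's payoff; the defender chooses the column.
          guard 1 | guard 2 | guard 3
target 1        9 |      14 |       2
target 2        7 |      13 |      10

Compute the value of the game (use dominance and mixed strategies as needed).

Column guard 2 is strictly dominated by guard 1 for the defender (it gives the attacker more in every row).
The remaining 2×2 game on (target 1, target 2) × (guard 1, guard 3) has no saddle point. Let the attacker play target 1 with probability p; indifference gives 9p + 7(1−p) = 2p + 10(1−p), so p = 3/10.
Similarly the defender's optimal q on guard 1 is 4/5, and the value is 9·(4/5) + (2)·(1/5) = 38/5.

38/5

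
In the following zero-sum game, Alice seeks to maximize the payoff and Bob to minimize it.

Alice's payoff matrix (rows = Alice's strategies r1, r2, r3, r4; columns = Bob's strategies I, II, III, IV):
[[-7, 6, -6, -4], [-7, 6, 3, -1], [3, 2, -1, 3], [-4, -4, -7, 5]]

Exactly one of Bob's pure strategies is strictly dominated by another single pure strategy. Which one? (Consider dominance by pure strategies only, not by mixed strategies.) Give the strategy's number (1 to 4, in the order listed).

Bob prefers columns that give Alice less. Compare II with III: -6 < 6, 3 < 6, -1 < 2, -7 < -4.
So III strictly dominates II for Bob; II is strictly dominated.

2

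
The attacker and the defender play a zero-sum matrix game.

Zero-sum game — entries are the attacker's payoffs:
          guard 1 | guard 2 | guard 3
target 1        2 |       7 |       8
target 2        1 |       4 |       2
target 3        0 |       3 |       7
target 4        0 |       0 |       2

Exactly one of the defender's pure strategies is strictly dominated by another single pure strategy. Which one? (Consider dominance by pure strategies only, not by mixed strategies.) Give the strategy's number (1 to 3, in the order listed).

3

The defender prefers columns that give the attacker less. Compare guard 3 with guard 1: 2 < 8, 1 < 2, 0 < 7, 0 < 2.
So guard 1 strictly dominates guard 3 for the defender; guard 3 is strictly dominated.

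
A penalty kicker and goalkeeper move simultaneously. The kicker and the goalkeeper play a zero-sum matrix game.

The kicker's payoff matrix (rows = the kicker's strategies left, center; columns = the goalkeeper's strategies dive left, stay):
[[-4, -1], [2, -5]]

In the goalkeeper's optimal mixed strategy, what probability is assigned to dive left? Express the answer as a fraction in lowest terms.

Row minima are -4 and -5, so the kicker's maximin is -4; column maxima are 2 and -1, so the goalkeeper's minimax is -1. These differ, so the equilibrium is in mixed strategies.
Let the goalkeeper play dive left with probability q. The kicker is indifferent when −4q − (1−q) = 2q − 5(1−q), giving q = 2/5.

2/5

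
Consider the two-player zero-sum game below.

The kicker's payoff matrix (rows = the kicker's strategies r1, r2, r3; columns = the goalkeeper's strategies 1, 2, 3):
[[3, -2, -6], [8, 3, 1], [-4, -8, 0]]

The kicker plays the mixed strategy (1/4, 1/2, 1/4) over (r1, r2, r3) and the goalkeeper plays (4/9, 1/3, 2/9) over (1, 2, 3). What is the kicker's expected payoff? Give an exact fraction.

Against (4/9, 1/3, 2/9), each row's expected payoff is r1: -2/3; r2: 43/9; r3: -40/9.
Taking the (1/4, 1/2, 1/4)-weighted average: (1/4)·(-2/3) + (1/2)·(43/9) + (1/4)·(-40/9) = 10/9.

10/9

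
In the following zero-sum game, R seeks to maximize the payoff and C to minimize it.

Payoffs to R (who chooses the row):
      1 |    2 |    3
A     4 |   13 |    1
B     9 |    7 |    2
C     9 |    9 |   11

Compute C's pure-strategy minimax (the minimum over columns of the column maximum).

The worst case (largest entry) in each column is 1: 9, 2: 13, 3: 11.
The best (smallest) of these is 9.

9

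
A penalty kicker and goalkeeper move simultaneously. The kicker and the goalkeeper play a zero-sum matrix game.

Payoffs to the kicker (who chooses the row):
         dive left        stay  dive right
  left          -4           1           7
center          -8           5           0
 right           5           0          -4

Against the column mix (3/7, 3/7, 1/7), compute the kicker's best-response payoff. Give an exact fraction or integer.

left: (-4)·(3/7) + (1)·(3/7) + (7)·(1/7) = -2/7.
center: (-8)·(3/7) + (5)·(3/7) + (0)·(1/7) = -9/7.
right: (5)·(3/7) + (0)·(3/7) + (-4)·(1/7) = 11/7.
The best pure response is right with expected payoff 11/7.

11/7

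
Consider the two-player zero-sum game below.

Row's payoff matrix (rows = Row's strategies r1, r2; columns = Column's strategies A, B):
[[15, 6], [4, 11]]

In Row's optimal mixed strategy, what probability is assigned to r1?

Row minima are 6 and 4, so Row's maximin is 6; column maxima are 15 and 11, so Column's minimax is 11. These differ, so the equilibrium is in mixed strategies.
Let Row play r1 with probability p. Column is indifferent when 15p + 4(1−p) = 6p + 11(1−p), giving p = 7/16.

7/16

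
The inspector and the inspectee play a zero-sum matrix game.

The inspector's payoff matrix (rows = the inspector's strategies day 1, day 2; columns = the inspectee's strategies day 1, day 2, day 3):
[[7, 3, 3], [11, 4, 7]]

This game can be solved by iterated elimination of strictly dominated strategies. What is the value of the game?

4

Column day 1 is strictly dominated by day 2 for the inspectee (3<7, 4<11); eliminate day 1.
Row day 1 is strictly dominated by row day 2 (4>3, 7>3); eliminate day 1.
Column day 3 is strictly dominated by day 2 for the inspectee (4<7); eliminate day 3.
Only (day 2, day 2) remains, with payoff 4.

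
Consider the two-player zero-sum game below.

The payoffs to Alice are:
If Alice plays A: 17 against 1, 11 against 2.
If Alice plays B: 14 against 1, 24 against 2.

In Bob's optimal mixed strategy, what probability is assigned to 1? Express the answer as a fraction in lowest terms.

Row minima are 11 and 14, so Alice's maximin is 14; column maxima are 17 and 24, so Bob's minimax is 17. These differ, so the equilibrium is in mixed strategies.
Let Bob play 1 with probability q. Alice is indifferent when 17q + 11(1−q) = 14q + 24(1−q), giving q = 13/16.

13/16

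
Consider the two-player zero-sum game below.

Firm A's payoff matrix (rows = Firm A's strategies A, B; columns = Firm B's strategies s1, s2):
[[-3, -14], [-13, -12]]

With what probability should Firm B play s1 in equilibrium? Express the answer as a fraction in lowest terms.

1/6

Row minima are -14 and -13, so Firm A's maximin is -13; column maxima are -3 and -12, so Firm B's minimax is -12. These differ, so the equilibrium is in mixed strategies.
Let Firm B play s1 with probability q. Firm A is indifferent when −3q − 14(1−q) = −13q − 12(1−q), giving q = 1/6.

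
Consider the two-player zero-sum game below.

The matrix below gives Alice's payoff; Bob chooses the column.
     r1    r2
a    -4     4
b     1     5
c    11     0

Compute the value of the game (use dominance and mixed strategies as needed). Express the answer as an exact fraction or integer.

Row a is strictly dominated by row b, so Alice never plays it.
The remaining 2×2 game on (b, c) × (r1, r2) has no saddle point. Let Alice play b with probability p; indifference gives p + 11(1−p) = 5p, so p = 11/15.
Similarly Bob's optimal q on r1 is 1/3, and the value is 1·(1/3) + (5)·(2/3) = 11/3.

11/3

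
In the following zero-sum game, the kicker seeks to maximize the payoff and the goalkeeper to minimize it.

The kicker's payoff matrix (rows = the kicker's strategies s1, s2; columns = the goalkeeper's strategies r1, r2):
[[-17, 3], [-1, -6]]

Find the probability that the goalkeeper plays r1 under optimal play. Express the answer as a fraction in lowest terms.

Row minima are -17 and -6, so the kicker's maximin is -6; column maxima are -1 and 3, so the goalkeeper's minimax is -1. These differ, so the equilibrium is in mixed strategies.
Let the goalkeeper play r1 with probability q. The kicker is indifferent when −17q + 3(1−q) = −q − 6(1−q), giving q = 9/25.

9/25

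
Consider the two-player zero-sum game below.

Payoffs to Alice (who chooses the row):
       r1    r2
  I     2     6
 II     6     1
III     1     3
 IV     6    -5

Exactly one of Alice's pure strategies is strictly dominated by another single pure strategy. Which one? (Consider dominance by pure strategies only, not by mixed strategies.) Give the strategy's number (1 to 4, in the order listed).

Compare III with I: 2 > 1, 6 > 3.
So I strictly dominates III for Alice; III is strictly dominated.

3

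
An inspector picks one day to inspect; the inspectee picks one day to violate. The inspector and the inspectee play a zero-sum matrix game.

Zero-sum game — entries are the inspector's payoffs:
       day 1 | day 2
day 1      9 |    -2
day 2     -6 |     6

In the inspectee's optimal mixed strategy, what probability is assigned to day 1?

8/23

Row minima are -2 and -6, so the inspector's maximin is -2; column maxima are 9 and 6, so the inspectee's minimax is 6. These differ, so the equilibrium is in mixed strategies.
Let the inspectee play day 1 with probability q. The inspector is indifferent when 9q − 2(1−q) = −6q + 6(1−q), giving q = 8/23.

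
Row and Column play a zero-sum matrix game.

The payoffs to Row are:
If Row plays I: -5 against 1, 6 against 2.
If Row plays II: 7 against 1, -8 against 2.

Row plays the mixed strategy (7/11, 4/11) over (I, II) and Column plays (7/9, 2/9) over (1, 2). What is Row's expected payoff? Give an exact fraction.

Against (7/9, 2/9), each row's expected payoff is I: -23/9; II: 11/3.
Taking the (7/11, 4/11)-weighted average: (7/11)·(-23/9) + (4/11)·(11/3) = -29/99.

-29/99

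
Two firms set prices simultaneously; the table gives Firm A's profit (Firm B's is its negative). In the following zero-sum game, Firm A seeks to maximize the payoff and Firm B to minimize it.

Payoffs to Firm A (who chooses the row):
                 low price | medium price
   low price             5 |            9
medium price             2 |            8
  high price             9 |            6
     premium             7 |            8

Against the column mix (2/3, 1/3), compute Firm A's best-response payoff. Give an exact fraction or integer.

8

low price: (5)·(2/3) + (9)·(1/3) = 19/3.
medium price: (2)·(2/3) + (8)·(1/3) = 4.
high price: (9)·(2/3) + (6)·(1/3) = 8.
premium: (7)·(2/3) + (8)·(1/3) = 22/3.
The best pure response is high price with expected payoff 8.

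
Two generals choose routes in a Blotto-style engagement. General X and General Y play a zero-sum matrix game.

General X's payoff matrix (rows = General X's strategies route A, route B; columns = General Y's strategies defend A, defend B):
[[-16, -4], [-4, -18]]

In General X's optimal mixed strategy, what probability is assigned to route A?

7/13

Row minima are -16 and -18, so General X's maximin is -16; column maxima are -4 and -4, so General Y's minimax is -4. These differ, so the equilibrium is in mixed strategies.
Let General X play route A with probability p. General Y is indifferent when −16p − 4(1−p) = −4p − 18(1−p), giving p = 7/13.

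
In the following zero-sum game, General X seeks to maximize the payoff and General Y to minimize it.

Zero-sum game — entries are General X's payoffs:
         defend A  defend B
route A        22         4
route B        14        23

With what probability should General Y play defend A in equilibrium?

Row minima are 4 and 14, so General X's maximin is 14; column maxima are 22 and 23, so General Y's minimax is 22. These differ, so the equilibrium is in mixed strategies.
Let General Y play defend A with probability q. General X is indifferent when 22q + 4(1−q) = 14q + 23(1−q), giving q = 19/27.

19/27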